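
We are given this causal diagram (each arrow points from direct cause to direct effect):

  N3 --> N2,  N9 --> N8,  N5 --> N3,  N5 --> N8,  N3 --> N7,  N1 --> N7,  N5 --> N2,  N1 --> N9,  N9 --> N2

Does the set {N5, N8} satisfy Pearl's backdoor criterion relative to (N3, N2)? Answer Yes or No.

Yes

Backdoor paths from N3 to N2 (paths whose first edge points into N3):
  P1: N3 <- N5 -> N8 <- N9 -> N2
  P2: N3 <- N5 -> N2
Condition 1 (no descendant of N3 in the set): holds — descendants of N3 are {N2, N7}; none are in {N5, N8}.
Condition 2 (every backdoor path blocked by {N5, N8}):
  P1: blocked at fork node N5 ∈ conditioning set.
  P2: blocked at fork node N5 ∈ conditioning set.
{N5, N8} satisfies the backdoor criterion.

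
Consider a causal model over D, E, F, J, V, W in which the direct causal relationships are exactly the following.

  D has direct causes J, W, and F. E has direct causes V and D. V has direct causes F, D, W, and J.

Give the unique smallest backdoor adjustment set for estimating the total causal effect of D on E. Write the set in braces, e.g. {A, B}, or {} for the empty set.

Variables eligible for adjustment (non-descendants of D, excluding D and E): {F, J, W}.
Backdoor paths from D to E:
  P1: D <- W -> V -> E
  P2: D <- F -> V -> E
  P3: D <- J -> V -> E
The empty set is not sufficient: P1 (D <- W -> V -> E) has no collider blocking it and no conditioned non-collider, so it is open.
Try {F, J, W}:
  P1: blocked at fork node W ∈ conditioning set.
  P2: blocked at fork node F ∈ conditioning set.
  P3: blocked at fork node J ∈ conditioning set.
{F, J, W} contains no descendant of D and blocks every backdoor path.
Every element of {F, J, W} is needed (dropping F leaves P2 open; dropping J leaves P3 open; dropping W leaves P1 open), so no proper subset is valid.
Among all size-3 subsets of the eligible variables, only {F, J, W} blocks every backdoor path, so it is the unique smallest valid adjustment set.

{F, J, W}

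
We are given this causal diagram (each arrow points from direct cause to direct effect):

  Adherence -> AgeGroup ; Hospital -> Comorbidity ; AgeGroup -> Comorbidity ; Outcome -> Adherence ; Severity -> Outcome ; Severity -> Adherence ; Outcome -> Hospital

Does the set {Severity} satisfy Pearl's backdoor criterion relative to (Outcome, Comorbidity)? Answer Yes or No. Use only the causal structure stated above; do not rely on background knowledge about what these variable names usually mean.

Backdoor paths from Outcome to Comorbidity (paths whose first edge points into Outcome):
  P1: Outcome <- Severity -> Adherence -> AgeGroup -> Comorbidity
Condition 1 (no descendant of Outcome in the set): holds — descendants of Outcome are {Adherence, AgeGroup, Comorbidity, Hospital}; none are in {Severity}.
Condition 2 (every backdoor path blocked by {Severity}):
  P1: blocked at fork node Severity ∈ conditioning set.
{Severity} satisfies the backdoor criterion.

Yes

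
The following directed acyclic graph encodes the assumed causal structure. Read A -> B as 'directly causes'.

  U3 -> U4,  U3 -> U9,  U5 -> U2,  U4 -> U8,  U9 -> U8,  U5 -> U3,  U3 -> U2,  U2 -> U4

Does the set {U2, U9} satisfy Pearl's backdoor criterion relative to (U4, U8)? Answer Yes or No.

Yes

Backdoor paths from U4 to U8 (paths whose first edge points into U4):
  P1: U4 <- U3 -> U9 -> U8
  P2: U4 <- U2 <- U5 -> U3 -> U9 -> U8
  P3: U4 <- U2 <- U3 -> U9 -> U8
Condition 1 (no descendant of U4 in the set): holds — descendants of U4 are {U8}; none are in {U2, U9}.
Condition 2 (every backdoor path blocked by {U2, U9}):
  P1: blocked at chain node U9 ∈ conditioning set.
  P2: blocked at chain node U2 ∈ conditioning set.
  P3: blocked at chain node U2 ∈ conditioning set.
{U2, U9} satisfies the backdoor criterion.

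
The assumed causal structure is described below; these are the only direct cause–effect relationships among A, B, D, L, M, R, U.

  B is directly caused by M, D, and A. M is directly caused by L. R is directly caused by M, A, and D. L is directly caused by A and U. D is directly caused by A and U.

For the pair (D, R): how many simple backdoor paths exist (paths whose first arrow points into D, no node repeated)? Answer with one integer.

A backdoor path from D to R is any simple undirected path whose first edge points into D (i.e. leaves D via a parent).
Parents of D: {A, U}.
Enumerating:
  P1: D <- A -> L -> M -> R
  P2: D <- A -> R
  P3: D <- A -> B <- M -> R
  P4: D <- U -> L <- A -> R
  P5: D <- U -> L <- A -> B <- M -> R
  P6: D <- U -> L -> M -> R
  P7: D <- U -> L -> M -> B <- A -> R
That exhausts the simple backdoor paths. Count: 7.

7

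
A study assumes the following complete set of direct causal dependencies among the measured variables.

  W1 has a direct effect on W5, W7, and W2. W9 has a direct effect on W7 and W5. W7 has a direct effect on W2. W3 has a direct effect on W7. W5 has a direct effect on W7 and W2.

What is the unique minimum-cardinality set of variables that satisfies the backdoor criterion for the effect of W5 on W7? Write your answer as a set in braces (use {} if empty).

{W1, W9}

Variables eligible for adjustment (non-descendants of W5, excluding W5 and W7): {W1, W3, W9}.
Backdoor paths from W5 to W7:
  P1: W5 <- W1 -> W7
  P2: W5 <- W1 -> W2 <- W7
  P3: W5 <- W9 -> W7
The empty set is not sufficient: P1 (W5 <- W1 -> W7) has no collider blocking it and no conditioned non-collider, so it is open.
Try {W1, W9}:
  P1: blocked at fork node W1 ∈ conditioning set.
  P2: blocked at fork node W1 ∈ conditioning set.
  P3: blocked at fork node W9 ∈ conditioning set.
{W1, W9} contains no descendant of W5 and blocks every backdoor path.
Every element of {W1, W9} is needed (dropping W1 leaves P1 open; dropping W9 leaves P3 open), so no proper subset is valid.
Among all size-2 subsets of the eligible variables, only {W1, W9} blocks every backdoor path, so it is the unique smallest valid adjustment set.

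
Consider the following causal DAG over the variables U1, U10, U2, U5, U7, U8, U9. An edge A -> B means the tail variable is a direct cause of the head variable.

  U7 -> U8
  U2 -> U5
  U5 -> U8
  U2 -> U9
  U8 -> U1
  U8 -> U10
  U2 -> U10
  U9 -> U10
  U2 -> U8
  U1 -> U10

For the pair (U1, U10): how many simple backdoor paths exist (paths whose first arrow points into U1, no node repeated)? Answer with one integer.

5

A backdoor path from U1 to U10 is any simple undirected path whose first edge points into U1 (i.e. leaves U1 via a parent).
Parents of U1: {U8}.
Enumerating:
  P1: U1 <- U8 <- U2 -> U9 -> U10
  P2: U1 <- U8 <- U2 -> U10
  P3: U1 <- U8 <- U5 <- U2 -> U9 -> U10
  P4: U1 <- U8 <- U5 <- U2 -> U10
  P5: U1 <- U8 -> U10
That exhausts the simple backdoor paths. Count: 5.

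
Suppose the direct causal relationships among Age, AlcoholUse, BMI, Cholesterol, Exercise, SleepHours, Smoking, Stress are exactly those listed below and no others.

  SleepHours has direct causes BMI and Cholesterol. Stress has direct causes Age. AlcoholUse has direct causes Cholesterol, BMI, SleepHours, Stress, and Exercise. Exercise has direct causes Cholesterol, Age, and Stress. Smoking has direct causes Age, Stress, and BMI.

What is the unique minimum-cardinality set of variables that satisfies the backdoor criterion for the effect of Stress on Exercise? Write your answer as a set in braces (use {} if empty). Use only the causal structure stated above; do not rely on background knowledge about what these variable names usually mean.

Variables eligible for adjustment (non-descendants of Stress, excluding Stress and Exercise): {Age, BMI, Cholesterol, SleepHours}.
Backdoor paths from Stress to Exercise:
  P1: Stress <- Age -> Smoking <- BMI -> SleepHours <- Cholesterol -> Exercise
  P2: Stress <- Age -> Smoking <- BMI -> SleepHours <- Cholesterol -> AlcoholUse <- Exercise
  P3: Stress <- Age -> Smoking <- BMI -> SleepHours -> AlcoholUse <- Cholesterol -> Exercise
  P4: Stress <- Age -> Smoking <- BMI -> SleepHours -> AlcoholUse <- Exercise
  P5: Stress <- Age -> Smoking <- BMI -> AlcoholUse <- Cholesterol -> Exercise
  P6: Stress <- Age -> Smoking <- BMI -> AlcoholUse <- SleepHours <- Cholesterol -> Exercise
  P7: Stress <- Age -> Smoking <- BMI -> AlcoholUse <- Exercise
  P8: Stress <- Age -> Exercise
The empty set is not sufficient: P8 (Stress <- Age -> Exercise) has no collider blocking it and no conditioned non-collider, so it is open.
Try {Age}:
  P1: blocked at fork node Age ∈ conditioning set.
  P2: blocked at fork node Age ∈ conditioning set.
  P3: blocked at fork node Age ∈ conditioning set.
  P4: blocked at fork node Age ∈ conditioning set.
  P5: blocked at fork node Age ∈ conditioning set.
  P6: blocked at fork node Age ∈ conditioning set.
  P7: blocked at fork node Age ∈ conditioning set.
  P8: blocked at fork node Age ∈ conditioning set.
{Age} contains no descendant of Stress and blocks every backdoor path.
No other singleton works — e.g. {Cholesterol} leaves P8 open — so {Age} is the unique smallest valid adjustment set.

{Age}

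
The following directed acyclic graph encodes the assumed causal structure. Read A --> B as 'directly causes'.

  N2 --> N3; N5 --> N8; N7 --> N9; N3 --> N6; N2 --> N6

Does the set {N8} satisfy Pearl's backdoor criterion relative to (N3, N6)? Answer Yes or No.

Backdoor paths from N3 to N6 (paths whose first edge points into N3):
  P1: N3 <- N2 -> N6
Condition 1 (no descendant of N3 in the set): holds — descendants of N3 are {N6}; none are in {N8}.
Condition 2 (every backdoor path blocked by {N8}):
  P1: open — no interior node is in the conditioning set.
{N8} does not satisfy the backdoor criterion.

No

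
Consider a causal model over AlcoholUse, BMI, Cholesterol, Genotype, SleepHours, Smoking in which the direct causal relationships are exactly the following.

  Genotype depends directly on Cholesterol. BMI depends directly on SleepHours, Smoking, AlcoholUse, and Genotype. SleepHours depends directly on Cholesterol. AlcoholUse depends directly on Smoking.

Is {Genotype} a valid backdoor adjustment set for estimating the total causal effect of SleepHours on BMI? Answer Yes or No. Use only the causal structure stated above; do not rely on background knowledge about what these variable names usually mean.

Backdoor paths from SleepHours to BMI (paths whose first edge points into SleepHours):
  P1: SleepHours <- Cholesterol -> Genotype -> BMI
Condition 1 (no descendant of SleepHours in the set): holds — descendants of SleepHours are {BMI}; none are in {Genotype}.
Condition 2 (every backdoor path blocked by {Genotype}):
  P1: blocked at chain node Genotype ∈ conditioning set.
{Genotype} satisfies the backdoor criterion.

Yes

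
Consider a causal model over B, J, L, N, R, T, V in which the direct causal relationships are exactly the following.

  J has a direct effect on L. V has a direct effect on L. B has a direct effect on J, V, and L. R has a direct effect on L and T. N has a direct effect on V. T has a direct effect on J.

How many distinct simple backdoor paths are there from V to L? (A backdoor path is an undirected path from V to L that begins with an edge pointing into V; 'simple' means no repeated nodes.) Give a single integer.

A backdoor path from V to L is any simple undirected path whose first edge points into V (i.e. leaves V via a parent).
Parents of V: {B, N}.
Enumerating:
  P1: V <- B -> J <- T <- R -> L
  P2: V <- B -> J -> L
  P3: V <- B -> L
That exhausts the simple backdoor paths. Count: 3.

3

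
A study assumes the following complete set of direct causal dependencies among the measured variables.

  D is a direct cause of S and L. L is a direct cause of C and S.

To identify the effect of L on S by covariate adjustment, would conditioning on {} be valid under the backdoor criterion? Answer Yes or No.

No

Backdoor paths from L to S (paths whose first edge points into L):
  P1: L <- D -> S
Condition 1 (no descendant of L in the set): holds — descendants of L are {C, S}; none are in {}.
Condition 2 (every backdoor path blocked by {}):
  P1: open — no interior node is in the conditioning set.
{} does not satisfy the backdoor criterion.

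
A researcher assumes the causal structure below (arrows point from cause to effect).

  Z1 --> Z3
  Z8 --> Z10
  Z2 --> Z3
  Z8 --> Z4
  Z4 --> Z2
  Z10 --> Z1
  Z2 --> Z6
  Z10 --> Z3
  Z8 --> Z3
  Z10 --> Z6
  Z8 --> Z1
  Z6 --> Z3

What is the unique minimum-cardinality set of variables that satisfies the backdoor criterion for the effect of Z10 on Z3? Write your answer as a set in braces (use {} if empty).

Variables eligible for adjustment (non-descendants of Z10, excluding Z10 and Z3): {Z2, Z4, Z8}.
Backdoor paths from Z10 to Z3:
  P1: Z10 <- Z8 -> Z4 -> Z2 -> Z6 -> Z3
  P2: Z10 <- Z8 -> Z4 -> Z2 -> Z3
  P3: Z10 <- Z8 -> Z1 -> Z3
  P4: Z10 <- Z8 -> Z3
The empty set is not sufficient: P1 (Z10 <- Z8 -> Z4 -> Z2 -> Z6 -> Z3) has no collider blocking it and no conditioned non-collider, so it is open.
Try {Z8}:
  P1: blocked at fork node Z8 ∈ conditioning set.
  P2: blocked at fork node Z8 ∈ conditioning set.
  P3: blocked at fork node Z8 ∈ conditioning set.
  P4: blocked at fork node Z8 ∈ conditioning set.
{Z8} contains no descendant of Z10 and blocks every backdoor path.
No other singleton works — e.g. {Z4} leaves P3 open — so {Z8} is the unique smallest valid adjustment set.

{Z8}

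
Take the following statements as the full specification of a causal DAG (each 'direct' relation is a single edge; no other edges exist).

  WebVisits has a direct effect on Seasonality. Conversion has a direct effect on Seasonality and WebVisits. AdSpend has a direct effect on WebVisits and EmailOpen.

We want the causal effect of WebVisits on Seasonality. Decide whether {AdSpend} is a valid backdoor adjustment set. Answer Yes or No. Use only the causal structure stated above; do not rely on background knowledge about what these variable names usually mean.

No

Backdoor paths from WebVisits to Seasonality (paths whose first edge points into WebVisits):
  P1: WebVisits <- Conversion -> Seasonality
Condition 1 (no descendant of WebVisits in the set): holds — descendants of WebVisits are {Seasonality}; none are in {AdSpend}.
Condition 2 (every backdoor path blocked by {AdSpend}):
  P1: open — no interior node is in the conditioning set.
{AdSpend} does not satisfy the backdoor criterion.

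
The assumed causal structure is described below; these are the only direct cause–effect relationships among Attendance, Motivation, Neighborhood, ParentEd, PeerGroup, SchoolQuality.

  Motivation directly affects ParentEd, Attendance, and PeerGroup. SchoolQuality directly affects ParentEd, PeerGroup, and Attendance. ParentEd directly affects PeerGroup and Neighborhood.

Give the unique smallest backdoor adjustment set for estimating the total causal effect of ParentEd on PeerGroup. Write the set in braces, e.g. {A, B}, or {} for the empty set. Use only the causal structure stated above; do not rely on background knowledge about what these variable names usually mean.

{Motivation, SchoolQuality}

Variables eligible for adjustment (non-descendants of ParentEd, excluding ParentEd and PeerGroup): {Attendance, Motivation, SchoolQuality}.
Backdoor paths from ParentEd to PeerGroup:
  P1: ParentEd <- SchoolQuality -> PeerGroup
  P2: ParentEd <- SchoolQuality -> Attendance <- Motivation -> PeerGroup
  P3: ParentEd <- Motivation -> PeerGroup
  P4: ParentEd <- Motivation -> Attendance <- SchoolQuality -> PeerGroup
The empty set is not sufficient: P1 (ParentEd <- SchoolQuality -> PeerGroup) has no collider blocking it and no conditioned non-collider, so it is open.
Try {Motivation, SchoolQuality}:
  P1: blocked at fork node SchoolQuality ∈ conditioning set.
  P2: blocked at fork node SchoolQuality ∈ conditioning set.
  P3: blocked at fork node Motivation ∈ conditioning set.
  P4: blocked at fork node Motivation ∈ conditioning set.
{Motivation, SchoolQuality} contains no descendant of ParentEd and blocks every backdoor path.
Every element of {Motivation, SchoolQuality} is needed (dropping Motivation leaves P3 open; dropping SchoolQuality leaves P1 open), so no proper subset is valid.
Among all size-2 subsets of the eligible variables, only {Motivation, SchoolQuality} blocks every backdoor path, so it is the unique smallest valid adjustment set.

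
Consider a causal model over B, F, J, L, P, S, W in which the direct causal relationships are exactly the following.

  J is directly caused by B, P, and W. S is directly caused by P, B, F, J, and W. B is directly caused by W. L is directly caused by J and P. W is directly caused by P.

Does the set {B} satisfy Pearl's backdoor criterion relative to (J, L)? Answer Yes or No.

No

Backdoor paths from J to L (paths whose first edge points into J):
  P1: J <- P -> L
  P2: J <- W <- P -> L
  P3: J <- W -> B -> S <- P -> L
  P4: J <- W -> S <- P -> L
  P5: J <- B <- W <- P -> L
  P6: J <- B <- W -> S <- P -> L
  P7: J <- B -> S <- P -> L
  P8: J <- B -> S <- W <- P -> L
Condition 1 (no descendant of J in the set): holds — descendants of J are {L, S}; none are in {B}.
Condition 2 (every backdoor path blocked by {B}):
  P1: open — no interior node is in the conditioning set.
  P2: open — no interior node is in the conditioning set.
  P3: blocked at chain node B ∈ conditioning set.
  P4: blocked at collider S (neither it nor any descendant is in the conditioning set).
  P5: blocked at chain node B ∈ conditioning set.
  P6: blocked at chain node B ∈ conditioning set.
  P7: blocked at fork node B ∈ conditioning set.
  P8: blocked at fork node B ∈ conditioning set.
{B} does not satisfy the backdoor criterion.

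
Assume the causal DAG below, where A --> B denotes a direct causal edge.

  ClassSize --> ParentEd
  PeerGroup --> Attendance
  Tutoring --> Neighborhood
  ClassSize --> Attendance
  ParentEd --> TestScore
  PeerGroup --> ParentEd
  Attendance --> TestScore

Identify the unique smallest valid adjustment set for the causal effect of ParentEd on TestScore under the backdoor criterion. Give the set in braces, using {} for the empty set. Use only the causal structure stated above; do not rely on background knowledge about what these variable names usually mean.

{Attendance}

Variables eligible for adjustment (non-descendants of ParentEd, excluding ParentEd and TestScore): {Attendance, ClassSize, Neighborhood, PeerGroup, Tutoring}.
Backdoor paths from ParentEd to TestScore:
  P1: ParentEd <- PeerGroup -> Attendance -> TestScore
  P2: ParentEd <- ClassSize -> Attendance -> TestScore
The empty set is not sufficient: P1 (ParentEd <- PeerGroup -> Attendance -> TestScore) has no collider blocking it and no conditioned non-collider, so it is open.
Try {Attendance}:
  P1: blocked at chain node Attendance ∈ conditioning set.
  P2: blocked at chain node Attendance ∈ conditioning set.
{Attendance} contains no descendant of ParentEd and blocks every backdoor path.
No other singleton works — e.g. {Tutoring} leaves P1 open — so {Attendance} is the unique smallest valid adjustment set.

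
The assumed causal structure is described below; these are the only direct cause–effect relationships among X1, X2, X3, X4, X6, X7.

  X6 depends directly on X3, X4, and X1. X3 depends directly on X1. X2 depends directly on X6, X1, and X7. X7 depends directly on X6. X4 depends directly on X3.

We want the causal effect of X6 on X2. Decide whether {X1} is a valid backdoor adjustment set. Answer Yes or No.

Backdoor paths from X6 to X2 (paths whose first edge points into X6):
  P1: X6 <- X1 -> X2
  P2: X6 <- X3 <- X1 -> X2
  P3: X6 <- X4 <- X3 <- X1 -> X2
Condition 1 (no descendant of X6 in the set): holds — descendants of X6 are {X2, X7}; none are in {X1}.
Condition 2 (every backdoor path blocked by {X1}):
  P1: blocked at fork node X1 ∈ conditioning set.
  P2: blocked at fork node X1 ∈ conditioning set.
  P3: blocked at fork node X1 ∈ conditioning set.
{X1} satisfies the backdoor criterion.

Yes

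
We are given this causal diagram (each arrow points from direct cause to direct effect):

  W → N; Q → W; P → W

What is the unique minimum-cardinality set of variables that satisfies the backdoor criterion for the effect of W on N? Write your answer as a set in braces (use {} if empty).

{}

Variables eligible for adjustment (non-descendants of W, excluding W and N): {P, Q}.
Backdoor paths from W to N:
  (none)
With no backdoor paths the empty set already satisfies the criterion, and it is trivially minimal.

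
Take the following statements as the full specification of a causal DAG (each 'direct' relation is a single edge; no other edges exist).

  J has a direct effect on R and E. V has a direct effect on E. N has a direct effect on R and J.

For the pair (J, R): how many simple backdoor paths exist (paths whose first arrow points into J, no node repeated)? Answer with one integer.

A backdoor path from J to R is any simple undirected path whose first edge points into J (i.e. leaves J via a parent).
Parents of J: {N}.
Enumerating:
  P1: J <- N -> R
That exhausts the simple backdoor paths. Count: 1.

1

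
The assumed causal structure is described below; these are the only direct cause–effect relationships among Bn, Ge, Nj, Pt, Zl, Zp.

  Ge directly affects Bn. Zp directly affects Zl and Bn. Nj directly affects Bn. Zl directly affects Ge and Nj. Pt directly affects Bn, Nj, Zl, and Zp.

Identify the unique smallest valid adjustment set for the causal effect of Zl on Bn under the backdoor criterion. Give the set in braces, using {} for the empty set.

{Pt, Zp}

Variables eligible for adjustment (non-descendants of Zl, excluding Zl and Bn): {Pt, Zp}.
Backdoor paths from Zl to Bn:
  P1: Zl <- Pt -> Zp -> Bn
  P2: Zl <- Pt -> Nj -> Bn
  P3: Zl <- Pt -> Bn
  P4: Zl <- Zp <- Pt -> Nj -> Bn
  P5: Zl <- Zp <- Pt -> Bn
  P6: Zl <- Zp -> Bn
The empty set is not sufficient: P1 (Zl <- Pt -> Zp -> Bn) has no collider blocking it and no conditioned non-collider, so it is open.
Try {Pt, Zp}:
  P1: blocked at fork node Pt ∈ conditioning set.
  P2: blocked at fork node Pt ∈ conditioning set.
  P3: blocked at fork node Pt ∈ conditioning set.
  P4: blocked at chain node Zp ∈ conditioning set.
  P5: blocked at chain node Zp ∈ conditioning set.
  P6: blocked at fork node Zp ∈ conditioning set.
{Pt, Zp} contains no descendant of Zl and blocks every backdoor path.
Every element of {Pt, Zp} is needed (dropping Pt leaves P2 open; dropping Zp leaves P6 open), so no proper subset is valid.
Among all size-2 subsets of the eligible variables, only {Pt, Zp} blocks every backdoor path, so it is the unique smallest valid adjustment set.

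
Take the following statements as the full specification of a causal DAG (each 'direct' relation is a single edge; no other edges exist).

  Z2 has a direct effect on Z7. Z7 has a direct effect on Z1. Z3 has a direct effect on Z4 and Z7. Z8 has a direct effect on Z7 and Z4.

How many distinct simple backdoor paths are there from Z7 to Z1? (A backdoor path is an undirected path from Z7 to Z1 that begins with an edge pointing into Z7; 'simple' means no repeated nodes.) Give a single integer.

A backdoor path from Z7 to Z1 is any simple undirected path whose first edge points into Z7 (i.e. leaves Z7 via a parent).
Parents of Z7: {Z2, Z3, Z8}.
No simple path from any parent of Z7 reaches Z1 without revisiting Z7, so there are no backdoor paths.

0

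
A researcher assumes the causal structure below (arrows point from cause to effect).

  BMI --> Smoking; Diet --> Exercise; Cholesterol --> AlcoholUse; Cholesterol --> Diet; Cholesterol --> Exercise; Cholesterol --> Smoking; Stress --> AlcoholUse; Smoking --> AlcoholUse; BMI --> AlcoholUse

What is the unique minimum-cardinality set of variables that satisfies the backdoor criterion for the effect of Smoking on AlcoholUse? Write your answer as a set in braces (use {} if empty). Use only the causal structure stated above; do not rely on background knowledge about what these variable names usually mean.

Variables eligible for adjustment (non-descendants of Smoking, excluding Smoking and AlcoholUse): {BMI, Cholesterol, Diet, Exercise, Stress}.
Backdoor paths from Smoking to AlcoholUse:
  P1: Smoking <- BMI -> AlcoholUse
  P2: Smoking <- Cholesterol -> AlcoholUse
The empty set is not sufficient: P1 (Smoking <- BMI -> AlcoholUse) has no collider blocking it and no conditioned non-collider, so it is open.
Try {BMI, Cholesterol}:
  P1: blocked at fork node BMI ∈ conditioning set.
  P2: blocked at fork node Cholesterol ∈ conditioning set.
{BMI, Cholesterol} contains no descendant of Smoking and blocks every backdoor path.
Every element of {BMI, Cholesterol} is needed (dropping BMI leaves P1 open; dropping Cholesterol leaves P2 open), so no proper subset is valid.
Among all size-2 subsets of the eligible variables, only {BMI, Cholesterol} blocks every backdoor path, so it is the unique smallest valid adjustment set.

{BMI, Cholesterol}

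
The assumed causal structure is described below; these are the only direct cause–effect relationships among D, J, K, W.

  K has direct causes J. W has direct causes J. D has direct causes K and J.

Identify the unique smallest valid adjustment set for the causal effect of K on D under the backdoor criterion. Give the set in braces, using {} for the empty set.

Variables eligible for adjustment (non-descendants of K, excluding K and D): {J, W}.
Backdoor paths from K to D:
  P1: K <- J -> D
The empty set is not sufficient: P1 (K <- J -> D) has no collider blocking it and no conditioned non-collider, so it is open.
Try {J}:
  P1: blocked at fork node J ∈ conditioning set.
{J} contains no descendant of K and blocks every backdoor path.
No other singleton works — e.g. {W} leaves P1 open — so {J} is the unique smallest valid adjustment set.

{J}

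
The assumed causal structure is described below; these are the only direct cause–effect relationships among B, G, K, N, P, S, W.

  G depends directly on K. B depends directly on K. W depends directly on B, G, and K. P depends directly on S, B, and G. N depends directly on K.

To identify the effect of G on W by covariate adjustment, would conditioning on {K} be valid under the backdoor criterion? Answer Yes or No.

Backdoor paths from G to W (paths whose first edge points into G):
  P1: G <- K -> B -> W
  P2: G <- K -> W
Condition 1 (no descendant of G in the set): holds — descendants of G are {P, W}; none are in {K}.
Condition 2 (every backdoor path blocked by {K}):
  P1: blocked at fork node K ∈ conditioning set.
  P2: blocked at fork node K ∈ conditioning set.
{K} satisfies the backdoor criterion.

Yes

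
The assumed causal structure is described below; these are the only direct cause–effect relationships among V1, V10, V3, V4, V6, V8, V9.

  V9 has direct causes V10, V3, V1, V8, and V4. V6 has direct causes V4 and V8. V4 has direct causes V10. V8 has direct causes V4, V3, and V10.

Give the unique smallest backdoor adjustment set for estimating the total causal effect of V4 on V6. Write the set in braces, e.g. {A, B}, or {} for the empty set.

Variables eligible for adjustment (non-descendants of V4, excluding V4 and V6): {V1, V10, V3}.
Backdoor paths from V4 to V6:
  P1: V4 <- V10 -> V8 -> V6
  P2: V4 <- V10 -> V9 <- V3 -> V8 -> V6
  P3: V4 <- V10 -> V9 <- V8 -> V6
The empty set is not sufficient: P1 (V4 <- V10 -> V8 -> V6) has no collider blocking it and no conditioned non-collider, so it is open.
Try {V10}:
  P1: blocked at fork node V10 ∈ conditioning set.
  P2: blocked at fork node V10 ∈ conditioning set.
  P3: blocked at fork node V10 ∈ conditioning set.
{V10} contains no descendant of V4 and blocks every backdoor path.
No other singleton works — e.g. {V3} leaves P1 open — so {V10} is the unique smallest valid adjustment set.

{V10}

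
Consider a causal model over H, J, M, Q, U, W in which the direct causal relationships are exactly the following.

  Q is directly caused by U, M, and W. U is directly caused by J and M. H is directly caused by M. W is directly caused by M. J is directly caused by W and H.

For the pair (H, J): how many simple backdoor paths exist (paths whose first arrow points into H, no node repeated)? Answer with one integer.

6

A backdoor path from H to J is any simple undirected path whose first edge points into H (i.e. leaves H via a parent).
Parents of H: {M}.
Enumerating:
  P1: H <- M -> W -> J
  P2: H <- M -> W -> Q <- U <- J
  P3: H <- M -> U <- J
  P4: H <- M -> U -> Q <- W -> J
  P5: H <- M -> Q <- W -> J
  P6: H <- M -> Q <- U <- J
That exhausts the simple backdoor paths. Count: 6.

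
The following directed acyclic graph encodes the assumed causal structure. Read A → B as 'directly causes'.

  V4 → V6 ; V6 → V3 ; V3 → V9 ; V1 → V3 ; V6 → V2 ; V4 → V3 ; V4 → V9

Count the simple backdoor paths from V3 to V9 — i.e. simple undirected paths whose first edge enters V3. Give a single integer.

2

A backdoor path from V3 to V9 is any simple undirected path whose first edge points into V3 (i.e. leaves V3 via a parent).
Parents of V3: {V1, V4, V6}.
Enumerating:
  P1: V3 <- V4 -> V9
  P2: V3 <- V6 <- V4 -> V9
That exhausts the simple backdoor paths. Count: 2.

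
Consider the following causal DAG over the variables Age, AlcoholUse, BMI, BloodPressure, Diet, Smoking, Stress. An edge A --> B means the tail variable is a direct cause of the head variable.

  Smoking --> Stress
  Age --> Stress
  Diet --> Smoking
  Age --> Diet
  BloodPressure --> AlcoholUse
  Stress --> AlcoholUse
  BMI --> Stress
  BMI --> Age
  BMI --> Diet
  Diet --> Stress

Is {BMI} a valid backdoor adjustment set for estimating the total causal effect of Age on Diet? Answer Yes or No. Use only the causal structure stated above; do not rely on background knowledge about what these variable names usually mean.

Backdoor paths from Age to Diet (paths whose first edge points into Age):
  P1: Age <- BMI -> Diet
  P2: Age <- BMI -> Stress <- Diet
  P3: Age <- BMI -> Stress <- Smoking <- Diet
Condition 1 (no descendant of Age in the set): holds — descendants of Age are {AlcoholUse, Diet, Smoking, Stress}; none are in {BMI}.
Condition 2 (every backdoor path blocked by {BMI}):
  P1: blocked at fork node BMI ∈ conditioning set.
  P2: blocked at fork node BMI ∈ conditioning set.
  P3: blocked at fork node BMI ∈ conditioning set.
{BMI} satisfies the backdoor criterion.

Yes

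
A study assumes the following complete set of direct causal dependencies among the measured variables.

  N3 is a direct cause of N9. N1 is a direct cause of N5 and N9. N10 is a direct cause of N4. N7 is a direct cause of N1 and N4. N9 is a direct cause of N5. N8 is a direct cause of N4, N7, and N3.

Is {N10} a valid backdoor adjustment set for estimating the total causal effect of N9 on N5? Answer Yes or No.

Backdoor paths from N9 to N5 (paths whose first edge points into N9):
  P1: N9 <- N3 <- N8 -> N7 -> N1 -> N5
  P2: N9 <- N3 <- N8 -> N4 <- N7 -> N1 -> N5
  P3: N9 <- N1 -> N5
Condition 1 (no descendant of N9 in the set): holds — descendants of N9 are {N5}; none are in {N10}.
Condition 2 (every backdoor path blocked by {N10}):
  P1: open — no interior node is in the conditioning set.
  P2: blocked at collider N4 (neither it nor any descendant is in the conditioning set).
  P3: open — no interior node is in the conditioning set.
{N10} does not satisfy the backdoor criterion.

No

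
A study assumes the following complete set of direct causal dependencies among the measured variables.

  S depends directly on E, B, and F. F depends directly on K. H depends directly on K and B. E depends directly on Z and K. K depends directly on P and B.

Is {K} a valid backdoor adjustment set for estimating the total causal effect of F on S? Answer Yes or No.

Backdoor paths from F to S (paths whose first edge points into F):
  P1: F <- K <- B -> S
  P2: F <- K -> H <- B -> S
  P3: F <- K -> E -> S
Condition 1 (no descendant of F in the set): holds — descendants of F are {S}; none are in {K}.
Condition 2 (every backdoor path blocked by {K}):
  P1: blocked at chain node K ∈ conditioning set.
  P2: blocked at fork node K ∈ conditioning set.
  P3: blocked at fork node K ∈ conditioning set.
{K} satisfies the backdoor criterion.

Yes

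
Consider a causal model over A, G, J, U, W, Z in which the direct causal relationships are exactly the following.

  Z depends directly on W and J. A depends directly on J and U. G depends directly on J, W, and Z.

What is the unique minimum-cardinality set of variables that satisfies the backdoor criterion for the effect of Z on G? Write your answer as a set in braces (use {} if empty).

Variables eligible for adjustment (non-descendants of Z, excluding Z and G): {A, J, U, W}.
Backdoor paths from Z to G:
  P1: Z <- J -> G
  P2: Z <- W -> G
The empty set is not sufficient: P1 (Z <- J -> G) has no collider blocking it and no conditioned non-collider, so it is open.
Try {J, W}:
  P1: blocked at fork node J ∈ conditioning set.
  P2: blocked at fork node W ∈ conditioning set.
{J, W} contains no descendant of Z and blocks every backdoor path.
Every element of {J, W} is needed (dropping J leaves P1 open; dropping W leaves P2 open), so no proper subset is valid.
Among all size-2 subsets of the eligible variables, only {J, W} blocks every backdoor path, so it is the unique smallest valid adjustment set.

{J, W}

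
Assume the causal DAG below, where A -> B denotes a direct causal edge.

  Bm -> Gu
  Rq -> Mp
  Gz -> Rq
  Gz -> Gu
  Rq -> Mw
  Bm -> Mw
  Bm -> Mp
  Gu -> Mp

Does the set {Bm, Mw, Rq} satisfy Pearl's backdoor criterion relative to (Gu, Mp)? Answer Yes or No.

Yes

Backdoor paths from Gu to Mp (paths whose first edge points into Gu):
  P1: Gu <- Bm -> Mw <- Rq -> Mp
  P2: Gu <- Bm -> Mp
  P3: Gu <- Gz -> Rq -> Mw <- Bm -> Mp
  P4: Gu <- Gz -> Rq -> Mp
Condition 1 (no descendant of Gu in the set): holds — descendants of Gu are {Mp}; none are in {Bm, Mw, Rq}.
Condition 2 (every backdoor path blocked by {Bm, Mw, Rq}):
  P1: blocked at fork node Bm ∈ conditioning set.
  P2: blocked at fork node Bm ∈ conditioning set.
  P3: blocked at chain node Rq ∈ conditioning set.
  P4: blocked at chain node Rq ∈ conditioning set.
{Bm, Mw, Rq} satisfies the backdoor criterion.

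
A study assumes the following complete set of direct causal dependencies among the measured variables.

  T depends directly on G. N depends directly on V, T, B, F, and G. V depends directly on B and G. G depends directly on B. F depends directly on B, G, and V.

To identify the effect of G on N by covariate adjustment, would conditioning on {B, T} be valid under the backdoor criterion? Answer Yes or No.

No

Backdoor paths from G to N (paths whose first edge points into G):
  P1: G <- B -> V -> F -> N
  P2: G <- B -> V -> N
  P3: G <- B -> F <- V -> N
  P4: G <- B -> F -> N
  P5: G <- B -> N
Condition 1 (no descendant of G in the set): FAILS — T is a descendant of G.
Condition 2 (every backdoor path blocked by {B, T}):
  P1: blocked at fork node B ∈ conditioning set.
  P2: blocked at fork node B ∈ conditioning set.
  P3: blocked at fork node B ∈ conditioning set.
  P4: blocked at fork node B ∈ conditioning set.
  P5: blocked at fork node B ∈ conditioning set.
{B, T} does not satisfy the backdoor criterion.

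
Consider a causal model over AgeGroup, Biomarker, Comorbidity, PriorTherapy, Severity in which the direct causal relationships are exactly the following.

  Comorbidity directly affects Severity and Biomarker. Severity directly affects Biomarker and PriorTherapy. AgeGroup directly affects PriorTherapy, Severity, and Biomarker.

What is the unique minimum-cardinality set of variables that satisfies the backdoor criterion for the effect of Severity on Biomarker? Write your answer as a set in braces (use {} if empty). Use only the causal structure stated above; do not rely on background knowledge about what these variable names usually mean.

{AgeGroup, Comorbidity}

Variables eligible for adjustment (non-descendants of Severity, excluding Severity and Biomarker): {AgeGroup, Comorbidity}.
Backdoor paths from Severity to Biomarker:
  P1: Severity <- AgeGroup -> Biomarker
  P2: Severity <- Comorbidity -> Biomarker
The empty set is not sufficient: P1 (Severity <- AgeGroup -> Biomarker) has no collider blocking it and no conditioned non-collider, so it is open.
Try {AgeGroup, Comorbidity}:
  P1: blocked at fork node AgeGroup ∈ conditioning set.
  P2: blocked at fork node Comorbidity ∈ conditioning set.
{AgeGroup, Comorbidity} contains no descendant of Severity and blocks every backdoor path.
Every element of {AgeGroup, Comorbidity} is needed (dropping AgeGroup leaves P1 open; dropping Comorbidity leaves P2 open), so no proper subset is valid.
Among all size-2 subsets of the eligible variables, only {AgeGroup, Comorbidity} blocks every backdoor path, so it is the unique smallest valid adjustment set.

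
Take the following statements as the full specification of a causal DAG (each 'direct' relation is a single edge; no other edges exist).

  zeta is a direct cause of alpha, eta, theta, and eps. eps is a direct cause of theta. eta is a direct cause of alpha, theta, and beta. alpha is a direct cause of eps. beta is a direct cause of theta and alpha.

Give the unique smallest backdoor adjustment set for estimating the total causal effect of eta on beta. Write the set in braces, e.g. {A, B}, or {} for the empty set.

{}

Variables eligible for adjustment (non-descendants of eta, excluding eta and beta): {zeta}.
Backdoor paths from eta to beta:
  P1: eta <- zeta -> alpha <- beta
  P2: eta <- zeta -> alpha -> eps -> theta <- beta
  P3: eta <- zeta -> eps <- alpha <- beta
  P4: eta <- zeta -> eps -> theta <- beta
  P5: eta <- zeta -> theta <- beta
  P6: eta <- zeta -> theta <- eps <- alpha <- beta
Each backdoor path contains an unconditioned collider, so every path is already blocked with the empty conditioning set:
  P1: blocked at collider alpha (neither it nor any descendant is in the conditioning set).
  P2: blocked at collider theta (neither it nor any descendant is in the conditioning set).
  P3: blocked at collider eps (neither it nor any descendant is in the conditioning set).
  P4: blocked at collider theta (neither it nor any descendant is in the conditioning set).
  P5: blocked at collider theta (neither it nor any descendant is in the conditioning set).
  P6: blocked at collider theta (neither it nor any descendant is in the conditioning set).
The empty set is therefore the unique smallest valid set.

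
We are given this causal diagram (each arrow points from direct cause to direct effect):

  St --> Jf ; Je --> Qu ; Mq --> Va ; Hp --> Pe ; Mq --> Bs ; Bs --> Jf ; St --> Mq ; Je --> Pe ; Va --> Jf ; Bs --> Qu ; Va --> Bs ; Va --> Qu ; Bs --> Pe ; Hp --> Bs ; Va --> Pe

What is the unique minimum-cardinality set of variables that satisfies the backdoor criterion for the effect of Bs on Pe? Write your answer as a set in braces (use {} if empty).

{Hp, Va}

Variables eligible for adjustment (non-descendants of Bs, excluding Bs and Pe): {Hp, Je, Mq, St, Va}.
Backdoor paths from Bs to Pe:
  P1: Bs <- Hp -> Pe
  P2: Bs <- Mq <- St -> Jf <- Va -> Pe
  P3: Bs <- Mq <- St -> Jf <- Va -> Qu <- Je -> Pe
  P4: Bs <- Mq -> Va -> Pe
  P5: Bs <- Mq -> Va -> Qu <- Je -> Pe
  P6: Bs <- Va -> Pe
  P7: Bs <- Va -> Qu <- Je -> Pe
The empty set is not sufficient: P1 (Bs <- Hp -> Pe) has no collider blocking it and no conditioned non-collider, so it is open.
Try {Hp, Va}:
  P1: blocked at fork node Hp ∈ conditioning set.
  P2: blocked at collider Jf (neither it nor any descendant is in the conditioning set).
  P3: blocked at collider Jf (neither it nor any descendant is in the conditioning set).
  P4: blocked at chain node Va ∈ conditioning set.
  P5: blocked at chain node Va ∈ conditioning set.
  P6: blocked at fork node Va ∈ conditioning set.
  P7: blocked at fork node Va ∈ conditioning set.
{Hp, Va} contains no descendant of Bs and blocks every backdoor path.
Every element of {Hp, Va} is needed (dropping Hp leaves P1 open; dropping Va leaves P4 open), so no proper subset is valid.
Among all size-2 subsets of the eligible variables, only {Hp, Va} blocks every backdoor path, so it is the unique smallest valid adjustment set.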